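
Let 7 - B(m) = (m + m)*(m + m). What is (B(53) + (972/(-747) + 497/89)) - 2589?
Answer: -102041927/7387 ≈ -13814.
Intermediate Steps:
B(m) = 7 - 4*m² (B(m) = 7 - (m + m)*(m + m) = 7 - 2*m*2*m = 7 - 4*m²)
(B(53) + (972/(-747) + 497/89)) - 2589 = ((7 - 4*53²) + (972/(-747) + 497/89)) - 2589 = ((7 - 4*2809) + (972*(-1/747) + 497*(1/89))) - 2589 = ((7 - 11236) + (-108/83 + 497/89)) - 2589 = (-11229 + 31639/7387) - 2589 = -82916984/7387 - 2589 = -102041927/7387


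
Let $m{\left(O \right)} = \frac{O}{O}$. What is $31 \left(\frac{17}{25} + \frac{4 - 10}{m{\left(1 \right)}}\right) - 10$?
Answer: $- \frac{4373}{25} \approx -174.92$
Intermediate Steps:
$m{\left(O \right)} = 1$
$31 \left(\frac{17}{25} + \frac{4 - 10}{m{\left(1 \right)}}\right) - 10 = 31 \left(\frac{17}{25} + \frac{4 - 10}{1}\right) - 10 = 31 \left(17 \cdot \frac{1}{25} - 6\right) - 10 = 31 \left(\frac{17}{25} - 6\right) - 10 = 31 \left(- \frac{133}{25}\right) - 10 = - \frac{4123}{25} - 10 = - \frac{4373}{25}$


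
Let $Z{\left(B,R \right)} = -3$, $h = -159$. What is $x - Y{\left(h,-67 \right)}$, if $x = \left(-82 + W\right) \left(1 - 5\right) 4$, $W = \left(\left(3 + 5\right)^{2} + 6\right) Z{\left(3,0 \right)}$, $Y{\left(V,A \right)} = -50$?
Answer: $4722$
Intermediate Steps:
$W = -210$ ($W = \left(\left(3 + 5\right)^{2} + 6\right) \left(-3\right) = \left(8^{2} + 6\right) \left(-3\right) = \left(64 + 6\right) \left(-3\right) = 70 \left(-3\right) = -210$)
$x = 4672$ ($x = \left(-82 - 210\right) \left(1 - 5\right) 4 = - 292 \left(\left(-4\right) 4\right) = \left(-292\right) \left(-16\right) = 4672$)
$x - Y{\left(h,-67 \right)} = 4672 - -50 = 4672 + 50 = 4722$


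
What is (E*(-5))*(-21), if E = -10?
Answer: -1050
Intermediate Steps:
(E*(-5))*(-21) = -10*(-5)*(-21) = 50*(-21) = -1050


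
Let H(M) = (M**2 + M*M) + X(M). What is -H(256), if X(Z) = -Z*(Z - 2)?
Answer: -66048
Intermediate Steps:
X(Z) = -Z*(-2 + Z)
H(M) = 2*M**2 + M*(2 - M) (H(M) = (M**2 + M*M) + M*(2 - M) = (M**2 + M**2) + M*(2 - M) = 2*M**2 + M*(2 - M))
-H(256) = -256*(2 + 256) = -256*258 = -1*66048 = -66048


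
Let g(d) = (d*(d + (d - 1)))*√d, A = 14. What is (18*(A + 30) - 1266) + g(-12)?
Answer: -474 + 600*I*√3 ≈ -474.0 + 1039.2*I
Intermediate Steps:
g(d) = d^(3/2)*(-1 + 2*d) (g(d) = (d*(d + (-1 + d)))*√d = (d*(-1 + 2*d))*√d = d^(3/2)*(-1 + 2*d))
(18*(A + 30) - 1266) + g(-12) = (18*(14 + 30) - 1266) + (-12)^(3/2)*(-1 + 2*(-12)) = (18*44 - 1266) + (-24*I*√3)*(-1 - 24) = (792 - 1266) - 24*I*√3*(-25) = -474 + 600*I*√3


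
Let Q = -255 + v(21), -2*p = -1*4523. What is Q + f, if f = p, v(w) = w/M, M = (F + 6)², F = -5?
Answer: 4055/2 ≈ 2027.5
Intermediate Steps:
M = 1 (M = (-5 + 6)² = 1² = 1)
p = 4523/2 (p = -(-1)*4523/2 = -½*(-4523) = 4523/2 ≈ 2261.5)
v(w) = w (v(w) = w/1 = w*1 = w)
f = 4523/2 ≈ 2261.5
Q = -234 (Q = -255 + 21 = -234)
Q + f = -234 + 4523/2 = 4055/2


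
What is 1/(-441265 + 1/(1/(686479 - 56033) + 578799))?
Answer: -364901514355/161018266731228629 ≈ -2.2662e-6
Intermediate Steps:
1/(-441265 + 1/(1/(686479 - 56033) + 578799)) = 1/(-441265 + 1/(1/630446 + 578799)) = 1/(-441265 + 1/(364901514355/630446)) = 1/(-441265 + 630446/364901514355) = 1/(-161018266731228629/364901514355) = -364901514355/161018266731228629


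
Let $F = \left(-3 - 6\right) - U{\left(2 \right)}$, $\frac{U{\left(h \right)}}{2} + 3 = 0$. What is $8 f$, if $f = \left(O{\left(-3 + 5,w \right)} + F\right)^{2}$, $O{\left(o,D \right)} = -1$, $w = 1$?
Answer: $128$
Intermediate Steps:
$U{\left(h \right)} = -6$ ($U{\left(h \right)} = -6 + 2 \cdot 0 = -6 + 0 = -6$)
$F = -3$ ($F = \left(-3 - 6\right) - -6 = \left(-3 - 6\right) + 6 = -9 + 6 = -3$)
$f = 16$ ($f = \left(-1 - 3\right)^{2} = \left(-4\right)^{2} = 16$)
$8 f = 8 \cdot 16 = 128$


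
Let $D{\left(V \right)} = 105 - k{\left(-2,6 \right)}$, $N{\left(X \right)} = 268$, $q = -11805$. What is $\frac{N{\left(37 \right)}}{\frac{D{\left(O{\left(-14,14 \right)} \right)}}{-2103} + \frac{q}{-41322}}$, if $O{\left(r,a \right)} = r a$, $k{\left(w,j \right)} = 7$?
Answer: $\frac{7763081496}{6925453} \approx 1120.9$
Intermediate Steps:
$O{\left(r,a \right)} = a r$
$D{\left(V \right)} = 98$ ($D{\left(V \right)} = 105 - 7 = 98$)
$\frac{N{\left(37 \right)}}{\frac{D{\left(O{\left(-14,14 \right)} \right)}}{-2103} + \frac{q}{-41322}} = \frac{268}{\frac{98}{-2103} - \frac{11805}{-41322}} = \frac{268}{98 \left(- \frac{1}{2103}\right) - - \frac{3935}{13774}} = \frac{268}{- \frac{98}{2103} + \frac{3935}{13774}} = \frac{268}{\frac{6925453}{28966722}} = 268 \cdot \frac{28966722}{6925453} = \frac{7763081496}{6925453}$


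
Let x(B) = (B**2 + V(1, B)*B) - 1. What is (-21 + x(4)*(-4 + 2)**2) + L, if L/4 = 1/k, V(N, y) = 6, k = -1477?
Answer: 199391/1477 ≈ 135.00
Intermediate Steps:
x(B) = -1 + B**2 + 6*B (x(B) = (B**2 + 6*B) - 1 = -1 + B**2 + 6*B)
L = -4/1477 (L = 4/(-1477) = 4*(-1/1477) = -4/1477 ≈ -0.0027082)
(-21 + x(4)*(-4 + 2)**2) + L = (-21 + (-1 + 4**2 + 6*4)*(-4 + 2)**2) - 4/1477 = (-21 + (-1 + 16 + 24)*(-2)**2) - 4/1477 = (-21 + 39*4) - 4/1477 = (-21 + 156) - 4/1477 = 135 - 4/1477 = 199391/1477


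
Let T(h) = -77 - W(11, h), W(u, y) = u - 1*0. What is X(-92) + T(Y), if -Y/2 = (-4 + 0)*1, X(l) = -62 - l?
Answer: -58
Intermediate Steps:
W(u, y) = u (W(u, y) = u + 0 = u)
Y = 8 (Y = -2*(-4 + 0) = -(-8) = -2*(-4) = 8)
T(h) = -88 (T(h) = -77 - 1*11 = -77 - 11 = -88)
X(-92) + T(Y) = (-62 - 1*(-92)) - 88 = (-62 + 92) - 88 = 30 - 88 = -58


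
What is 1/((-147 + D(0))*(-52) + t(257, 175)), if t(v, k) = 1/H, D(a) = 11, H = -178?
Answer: 178/1258815 ≈ 0.00014140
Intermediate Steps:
t(v, k) = -1/178 (t(v, k) = 1/(-178) = -1/178)
1/((-147 + D(0))*(-52) + t(257, 175)) = 1/((-147 + 11)*(-52) - 1/178) = 1/(-136*(-52) - 1/178) = 1/(7072 - 1/178) = 1/(1258815/178) = 178/1258815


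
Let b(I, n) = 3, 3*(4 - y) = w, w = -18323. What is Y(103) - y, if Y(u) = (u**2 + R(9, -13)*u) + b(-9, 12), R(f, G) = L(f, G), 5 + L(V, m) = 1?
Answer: 12265/3 ≈ 4088.3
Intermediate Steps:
y = 18335/3 (y = 4 - 1/3*(-18323) = 4 + 18323/3 = 18335/3 ≈ 6111.7)
L(V, m) = -4 (L(V, m) = -5 + 1 = -4)
R(f, G) = -4
Y(u) = 3 + u**2 - 4*u (Y(u) = (u**2 - 4*u) + 3 = 3 + u**2 - 4*u)
Y(103) - y = (3 + 103**2 - 4*103) - 1*18335/3 = (3 + 10609 - 412) - 18335/3 = 10200 - 18335/3 = 12265/3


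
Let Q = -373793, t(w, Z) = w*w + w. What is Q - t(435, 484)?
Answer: -563453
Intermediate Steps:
t(w, Z) = w + w**2 (t(w, Z) = w**2 + w = w + w**2)
Q - t(435, 484) = -373793 - 435*(1 + 435) = -373793 - 435*436 = -373793 - 1*189660 = -373793 - 189660 = -563453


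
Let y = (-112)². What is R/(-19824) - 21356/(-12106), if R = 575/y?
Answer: 2655318869093/1505213165568 ≈ 1.7641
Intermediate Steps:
y = 12544
R = 575/12544 ≈ 0.045839
R/(-19824) - 21356/(-12106) = (575/12544)/(-19824) - 21356/(-12106) = (575/12544)*(-1/19824) - 21356*(-1/12106) = -575/248672256 + 10678/6053 = 2655318869093/1505213165568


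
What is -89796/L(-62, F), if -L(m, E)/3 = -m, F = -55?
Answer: 14966/31 ≈ 482.77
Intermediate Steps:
L(m, E) = 3*m (L(m, E) = -(-3)*m = 3*m)
-89796/L(-62, F) = -89796/(3*(-62)) = -89796/(-186) = -89796*(-1/186) = 14966/31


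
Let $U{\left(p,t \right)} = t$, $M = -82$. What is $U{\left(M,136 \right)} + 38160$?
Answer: $38296$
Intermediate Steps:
$U{\left(M,136 \right)} + 38160 = 136 + 38160 = 38296$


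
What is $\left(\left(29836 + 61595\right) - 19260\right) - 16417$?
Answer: $55754$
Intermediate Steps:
$\left(\left(29836 + 61595\right) - 19260\right) - 16417 = \left(91431 - 19260\right) - 16417 = 72171 - 16417 = 55754$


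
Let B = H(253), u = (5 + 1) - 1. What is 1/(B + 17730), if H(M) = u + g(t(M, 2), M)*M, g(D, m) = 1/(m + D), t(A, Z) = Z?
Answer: 255/4522678 ≈ 5.6383e-5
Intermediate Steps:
g(D, m) = 1/(D + m)
u = 5 (u = 6 - 1 = 5)
H(M) = 5 + M/(2 + M)
B = 1528/255 (B = 2*(5 + 3*253)/(2 + 253) = 2*(5 + 759)/255 = 2*(1/255)*764 = 1528/255 ≈ 5.9922)
1/(B + 17730) = 1/(1528/255 + 17730) = 1/(4522678/255) = 255/4522678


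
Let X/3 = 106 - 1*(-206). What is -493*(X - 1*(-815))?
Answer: -863243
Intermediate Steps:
X = 936 (X = 3*(106 - 1*(-206)) = 3*(106 + 206) = 3*312 = 936)
-493*(X - 1*(-815)) = -493*(936 - 1*(-815)) = -493*(936 + 815) = -493*1751 = -863243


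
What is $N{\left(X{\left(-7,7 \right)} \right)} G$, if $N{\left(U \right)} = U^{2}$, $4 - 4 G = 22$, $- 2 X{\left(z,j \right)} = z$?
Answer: $- \frac{441}{8} \approx -55.125$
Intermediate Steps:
$X{\left(z,j \right)} = - \frac{z}{2}$
$G = - \frac{9}{2}$ ($G = 1 - \frac{11}{2} = - \frac{9}{2} \approx -4.5$)
$N{\left(X{\left(-7,7 \right)} \right)} G = \left(\left(- \frac{1}{2}\right) \left(-7\right)\right)^{2} \left(- \frac{9}{2}\right) = \left(\frac{7}{2}\right)^{2} \left(- \frac{9}{2}\right) = \frac{49}{4} \left(- \frac{9}{2}\right) = - \frac{441}{8}$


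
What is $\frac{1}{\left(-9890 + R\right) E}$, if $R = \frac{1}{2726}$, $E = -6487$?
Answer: $\frac{2726}{174890421693} \approx 1.5587 \cdot 10^{-8}$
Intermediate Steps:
$R = \frac{1}{2726} \approx 0.00036684$
$\frac{1}{\left(-9890 + R\right) E} = \frac{1}{\left(-9890 + \frac{1}{2726}\right) \left(-6487\right)} = \frac{1}{- \frac{26960139}{2726}} \left(- \frac{1}{6487}\right) = \left(- \frac{2726}{26960139}\right) \left(- \frac{1}{6487}\right) = \frac{2726}{174890421693}$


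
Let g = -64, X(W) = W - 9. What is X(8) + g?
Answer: -65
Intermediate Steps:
X(W) = -9 + W
X(8) + g = (-9 + 8) - 64 = -1 - 64 = -65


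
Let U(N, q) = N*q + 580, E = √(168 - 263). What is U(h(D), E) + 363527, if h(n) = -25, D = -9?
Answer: 364107 - 25*I*√95 ≈ 3.6411e+5 - 243.67*I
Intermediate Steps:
E = I*√95 (E = √(-95) = I*√95 ≈ 9.7468*I)
U(N, q) = 580 + N*q
U(h(D), E) + 363527 = (580 - 25*I*√95) + 363527 = 364107 - 25*I*√95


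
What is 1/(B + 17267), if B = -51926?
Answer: -1/34659 ≈ -2.8853e-5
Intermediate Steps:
1/(B + 17267) = 1/(-51926 + 17267) = 1/(-34659) = -1/34659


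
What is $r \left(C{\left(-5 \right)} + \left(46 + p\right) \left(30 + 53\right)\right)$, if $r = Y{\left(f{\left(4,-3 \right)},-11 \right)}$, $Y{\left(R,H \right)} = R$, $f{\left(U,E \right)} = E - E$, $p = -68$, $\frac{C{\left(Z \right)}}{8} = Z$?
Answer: $0$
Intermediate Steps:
$C{\left(Z \right)} = 8 Z$
$f{\left(U,E \right)} = 0$
$r = 0$
$r \left(C{\left(-5 \right)} + \left(46 + p\right) \left(30 + 53\right)\right) = 0 \left(8 \left(-5\right) + \left(46 - 68\right) \left(30 + 53\right)\right) = 0 \left(-40 - 1826\right) = 0 \left(-1866\right) = 0$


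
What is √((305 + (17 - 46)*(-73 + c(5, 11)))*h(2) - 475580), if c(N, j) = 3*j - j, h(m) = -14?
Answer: 2*I*√125139 ≈ 707.5*I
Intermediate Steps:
c(N, j) = 2*j
√((305 + (17 - 46)*(-73 + c(5, 11)))*h(2) - 475580) = √((305 + (17 - 46)*(-73 + 2*11))*(-14) - 475580) = √((305 - 29*(-73 + 22))*(-14) - 475580) = √((305 - 29*(-51))*(-14) - 475580) = √((305 + 1479)*(-14) - 475580) = √(1784*(-14) - 475580) = √(-24976 - 475580) = √(-500556) = 2*I*√125139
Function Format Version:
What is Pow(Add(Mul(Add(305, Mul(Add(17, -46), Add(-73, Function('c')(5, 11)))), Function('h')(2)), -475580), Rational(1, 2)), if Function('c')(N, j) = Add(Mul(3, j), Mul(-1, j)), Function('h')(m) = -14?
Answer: Mul(2, I, Pow(125139, Rational(1, 2))) ≈ Mul(707.50, I)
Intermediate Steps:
Function('c')(N, j) = Mul(2, j)
Pow(Add(Mul(Add(305, Mul(Add(17, -46), Add(-73, Function('c')(5, 11)))), Function('h')(2)), -475580), Rational(1, 2)) = Pow(Add(Mul(Add(305, Mul(Add(17, -46), Add(-73, Mul(2, 11)))), -14), -475580), Rational(1, 2)) = Pow(Add(Mul(Add(305, Mul(-29, Add(-73, 22))), -14), -475580), Rational(1, 2)) = Pow(Add(Mul(Add(305, Mul(-29, -51)), -14), -475580), Rational(1, 2)) = Pow(Add(Mul(Add(305, 1479), -14), -475580), Rational(1, 2)) = Pow(Add(Mul(1784, -14), -475580), Rational(1, 2)) = Pow(Add(-24976, -475580), Rational(1, 2)) = Pow(-500556, Rational(1, 2)) = Mul(2, I, Pow(125139, Rational(1, 2)))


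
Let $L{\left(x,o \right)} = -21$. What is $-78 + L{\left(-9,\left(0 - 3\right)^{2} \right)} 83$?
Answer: $-1821$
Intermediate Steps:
$-78 + L{\left(-9,\left(0 - 3\right)^{2} \right)} 83 = -78 - 1743 = -1821$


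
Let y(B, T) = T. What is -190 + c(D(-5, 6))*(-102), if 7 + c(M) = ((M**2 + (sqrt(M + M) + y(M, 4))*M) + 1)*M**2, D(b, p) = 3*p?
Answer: -16688716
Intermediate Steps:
c(M) = -7 + M**2*(1 + M**2 + M*(4 + sqrt(2)*sqrt(M))) (c(M) = -7 + ((M**2 + (sqrt(M + M) + 4)*M) + 1)*M**2 = -7 + ((M**2 + (sqrt(2*M) + 4)*M) + 1)*M**2 = -7 + ((M**2 + (sqrt(2)*sqrt(M) + 4)*M) + 1)*M**2 = -7 + ((M**2 + (4 + sqrt(2)*sqrt(M))*M) + 1)*M**2 = -7 + ((M**2 + M*(4 + sqrt(2)*sqrt(M))) + 1)*M**2 = -7 + (1 + M**2 + M*(4 + sqrt(2)*sqrt(M)))*M**2 = -7 + M**2*(1 + M**2 + M*(4 + sqrt(2)*sqrt(M))))
-190 + c(D(-5, 6))*(-102) = -190 + (-7 + (3*6)**2 + (3*6)**4 + 4*(3*6)**3 + sqrt(2)*(3*6)**(7/2))*(-102) = -190 + (-7 + 18**2 + 18**4 + 4*18**3 + sqrt(2)*18**(7/2))*(-102) = -190 + (-7 + 324 + 104976 + 4*5832 + sqrt(2)*(17496*sqrt(2)))*(-102) = -190 + (-7 + 324 + 104976 + 23328 + 34992)*(-102) = -190 + 163613*(-102) = -190 - 16688526 = -16688716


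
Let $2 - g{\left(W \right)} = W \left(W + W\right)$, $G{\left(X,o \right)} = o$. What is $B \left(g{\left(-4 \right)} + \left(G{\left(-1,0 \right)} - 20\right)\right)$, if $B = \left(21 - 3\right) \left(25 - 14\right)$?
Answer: $-9900$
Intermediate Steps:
$B = 198$ ($B = 18 \cdot 11 = 198$)
$g{\left(W \right)} = 2 - 2 W^{2}$ ($g{\left(W \right)} = 2 - W \left(W + W\right) = 2 - W 2 W = 2 - 2 W^{2}$)
$B \left(g{\left(-4 \right)} + \left(G{\left(-1,0 \right)} - 20\right)\right) = 198 \left(\left(2 - 2 \left(-4\right)^{2}\right) + \left(0 - 20\right)\right) = 198 \left(\left(2 - 32\right) - 20\right) = 198 \left(-30 - 20\right) = 198 \left(-50\right) = -9900$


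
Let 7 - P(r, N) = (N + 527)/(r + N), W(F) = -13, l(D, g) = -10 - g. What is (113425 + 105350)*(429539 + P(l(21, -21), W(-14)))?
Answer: 94030151325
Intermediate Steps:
P(r, N) = 7 - (527 + N)/(N + r) (P(r, N) = 7 - (N + 527)/(r + N) = 7 - (527 + N)/(N + r))
(113425 + 105350)*(429539 + P(l(21, -21), W(-14))) = (113425 + 105350)*(429539 + (-527 + 6*(-13) + 7*(-10 - 1*(-21)))/(-13 + (-10 - 1*(-21)))) = 218775*(429539 + (-527 - 78 + 7*(-10 + 21))/(-13 + (-10 + 21))) = 218775*(429539 + (-527 - 78 + 7*11)/(-13 + 11)) = 218775*(429539 + (-527 - 78 + 77)/(-2)) = 218775*(429539 - ½*(-528)) = 218775*(429539 + 264) = 218775*429803 = 94030151325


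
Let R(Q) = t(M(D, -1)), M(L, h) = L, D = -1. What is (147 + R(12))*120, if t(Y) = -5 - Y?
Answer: 17160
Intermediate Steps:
R(Q) = -4 (R(Q) = -5 - 1*(-1) = -5 + 1 = -4)
(147 + R(12))*120 = (147 - 4)*120 = 143*120 = 17160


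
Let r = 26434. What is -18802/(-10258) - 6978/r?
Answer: 106357936/67789993 ≈ 1.5689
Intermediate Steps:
-18802/(-10258) - 6978/r = -18802/(-10258) - 6978/26434 = -18802*(-1/10258) - 6978*1/26434 = 9401/5129 - 3489/13217 = 106357936/67789993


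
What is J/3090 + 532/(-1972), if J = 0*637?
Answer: -133/493 ≈ -0.26978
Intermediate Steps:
J = 0
J/3090 + 532/(-1972) = 0/3090 + 532/(-1972) = 0*(1/3090) + 532*(-1/1972) = 0 - 133/493 = -133/493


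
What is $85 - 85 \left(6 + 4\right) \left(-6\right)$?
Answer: $5185$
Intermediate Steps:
$85 - 85 \left(6 + 4\right) \left(-6\right) = 85 - 85 \cdot 10 \left(-6\right) = 85 - -5100 = 85 + 5100 = 5185$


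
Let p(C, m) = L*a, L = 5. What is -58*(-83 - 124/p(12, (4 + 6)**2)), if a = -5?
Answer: 113158/25 ≈ 4526.3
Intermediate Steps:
p(C, m) = -25 (p(C, m) = 5*(-5) = -25)
-58*(-83 - 124/p(12, (4 + 6)**2)) = -58*(-83 - 124/(-25)) = -58*(-83 - 124*(-1/25)) = -58*(-83 + 124/25) = -58*(-1951/25) = 113158/25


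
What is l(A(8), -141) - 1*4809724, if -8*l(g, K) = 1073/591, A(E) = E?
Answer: -22740376145/4728 ≈ -4.8097e+6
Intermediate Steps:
l(g, K) = -1073/4728 (l(g, K) = -1073/(8*591) = -⅛*1073/591 = -1073/4728)
l(A(8), -141) - 1*4809724 = -1073/4728 - 1*4809724 = -1073/4728 - 4809724 = -22740376145/4728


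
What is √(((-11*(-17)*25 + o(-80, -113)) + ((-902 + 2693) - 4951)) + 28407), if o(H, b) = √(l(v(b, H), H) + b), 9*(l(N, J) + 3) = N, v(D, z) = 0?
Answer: √(29922 + 2*I*√29) ≈ 172.98 + 0.031*I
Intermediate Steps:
l(N, J) = -3 + N/9
o(H, b) = √(-3 + b) (o(H, b) = √((-3 + (⅑)*0) + b) = √((-3 + 0) + b) = √(-3 + b))
√(((-11*(-17)*25 + o(-80, -113)) + ((-902 + 2693) - 4951)) + 28407) = √(((-11*(-17)*25 + √(-3 - 113)) + ((-902 + 2693) - 4951)) + 28407) = √(((187*25 + √(-116)) + (1791 - 4951)) + 28407) = √(((4675 + 2*I*√29) - 3160) + 28407) = √((1515 + 2*I*√29) + 28407) = √(29922 + 2*I*√29)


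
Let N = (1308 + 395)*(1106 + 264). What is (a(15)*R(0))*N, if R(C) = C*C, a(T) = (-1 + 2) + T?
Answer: 0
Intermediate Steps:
N = 2333110 (N = 1703*1370 = 2333110)
a(T) = 1 + T
R(C) = C²
(a(15)*R(0))*N = ((1 + 15)*0²)*2333110 = (16*0)*2333110 = 0*2333110 = 0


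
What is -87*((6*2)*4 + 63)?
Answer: -9657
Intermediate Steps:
-87*((6*2)*4 + 63) = -87*(12*4 + 63) = -87*(48 + 63) = -87*111 = -9657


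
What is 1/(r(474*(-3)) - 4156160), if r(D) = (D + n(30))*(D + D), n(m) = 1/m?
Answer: -5/560434 ≈ -8.9217e-6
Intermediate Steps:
r(D) = 2*D*(1/30 + D) (r(D) = (D + 1/30)*(D + D) = (D + 1/30)*(2*D) = (1/30 + D)*(2*D) = 2*D*(1/30 + D))
1/(r(474*(-3)) - 4156160) = 1/((474*(-3))*(1 + 30*(474*(-3)))/15 - 4156160) = 1/((1/15)*(-1422)*(1 + 30*(-1422)) - 4156160) = 1/((1/15)*(-1422)*(1 - 42660) - 4156160) = 1/((1/15)*(-1422)*(-42659) - 4156160) = 1/(20220366/5 - 4156160) = 1/(-560434/5) = -5/560434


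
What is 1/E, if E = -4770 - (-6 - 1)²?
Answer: -1/4819 ≈ -0.00020751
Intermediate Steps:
E = -4819 (E = -4770 - 1*(-7)² = -4770 - 1*49 = -4770 - 49 = -4819)
1/E = 1/(-4819) = -1/4819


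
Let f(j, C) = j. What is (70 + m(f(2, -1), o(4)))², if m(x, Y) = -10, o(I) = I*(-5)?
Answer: 3600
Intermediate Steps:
o(I) = -5*I
(70 + m(f(2, -1), o(4)))² = (70 - 10)² = 60² = 3600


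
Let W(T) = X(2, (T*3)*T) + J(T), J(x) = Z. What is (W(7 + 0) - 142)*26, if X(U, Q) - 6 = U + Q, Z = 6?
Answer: 494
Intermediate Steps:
J(x) = 6
X(U, Q) = 6 + Q + U (X(U, Q) = 6 + (U + Q) = 6 + (Q + U) = 6 + Q + U)
W(T) = 14 + 3*T**2 (W(T) = (6 + (T*3)*T + 2) + 6 = (6 + (3*T)*T + 2) + 6 = (6 + 3*T**2 + 2) + 6 = (8 + 3*T**2) + 6 = 14 + 3*T**2)
(W(7 + 0) - 142)*26 = ((14 + 3*(7 + 0)**2) - 142)*26 = ((14 + 3*7**2) - 142)*26 = ((14 + 3*49) - 142)*26 = ((14 + 147) - 142)*26 = (161 - 142)*26 = 19*26 = 494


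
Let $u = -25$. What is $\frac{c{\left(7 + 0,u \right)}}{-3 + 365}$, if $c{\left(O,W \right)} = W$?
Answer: $- \frac{25}{362} \approx -0.069061$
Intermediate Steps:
$\frac{c{\left(7 + 0,u \right)}}{-3 + 365} = - \frac{25}{-3 + 365} = - \frac{25}{362}$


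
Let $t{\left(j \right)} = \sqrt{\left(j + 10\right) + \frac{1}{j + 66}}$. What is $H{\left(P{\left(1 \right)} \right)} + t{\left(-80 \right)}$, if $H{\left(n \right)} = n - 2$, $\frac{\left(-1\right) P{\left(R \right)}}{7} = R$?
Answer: $-9 + \frac{3 i \sqrt{1526}}{14} \approx -9.0 + 8.3709 i$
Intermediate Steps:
$P{\left(R \right)} = - 7 R$
$H{\left(n \right)} = -2 + n$ ($H{\left(n \right)} = n - 2 = -2 + n$)
$t{\left(j \right)} = \sqrt{10 + j + \frac{1}{66 + j}}$ ($t{\left(j \right)} = \sqrt{\left(10 + j\right) + \frac{1}{66 + j}} = \sqrt{10 + j + \frac{1}{66 + j}}$)
$H{\left(P{\left(1 \right)} \right)} + t{\left(-80 \right)} = \left(-2 - 7\right) + \sqrt{\frac{1 + \left(10 - 80\right) \left(66 - 80\right)}{66 - 80}} = \left(-2 - 7\right) + \sqrt{\frac{1 - -980}{-14}} = -9 + \sqrt{- \frac{1 + 980}{14}} = -9 + \sqrt{\left(- \frac{1}{14}\right) 981} = -9 + \sqrt{- \frac{981}{14}} = -9 + \frac{3 i \sqrt{1526}}{14}$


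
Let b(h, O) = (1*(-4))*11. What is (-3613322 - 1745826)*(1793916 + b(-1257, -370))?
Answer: -9613625541056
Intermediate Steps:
b(h, O) = -44 (b(h, O) = -4*11 = -44)
(-3613322 - 1745826)*(1793916 + b(-1257, -370)) = (-3613322 - 1745826)*(1793916 - 44) = -5359148*1793872 = -9613625541056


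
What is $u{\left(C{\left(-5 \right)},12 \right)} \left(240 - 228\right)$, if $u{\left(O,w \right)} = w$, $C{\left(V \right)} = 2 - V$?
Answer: $144$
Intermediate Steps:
$u{\left(C{\left(-5 \right)},12 \right)} \left(240 - 228\right) = 12 \left(240 - 228\right) = 12 \cdot 12 = 144$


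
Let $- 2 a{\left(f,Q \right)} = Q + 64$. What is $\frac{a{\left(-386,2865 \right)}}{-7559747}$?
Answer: $\frac{2929}{15119494} \approx 0.00019372$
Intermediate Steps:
$a{\left(f,Q \right)} = -32 - \frac{Q}{2}$ ($a{\left(f,Q \right)} = - \frac{Q + 64}{2} = - \frac{64 + Q}{2} = -32 - \frac{Q}{2}$)
$\frac{a{\left(-386,2865 \right)}}{-7559747} = \frac{-32 - \frac{2865}{2}}{-7559747} = \left(-32 - \frac{2865}{2}\right) \left(- \frac{1}{7559747}\right) = \left(- \frac{2929}{2}\right) \left(- \frac{1}{7559747}\right) = \frac{2929}{15119494}$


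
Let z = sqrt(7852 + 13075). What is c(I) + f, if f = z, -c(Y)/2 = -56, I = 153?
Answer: 112 + sqrt(20927) ≈ 256.66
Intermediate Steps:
c(Y) = 112 (c(Y) = -2*(-56) = 112)
z = sqrt(20927) ≈ 144.66
f = sqrt(20927) ≈ 144.66
c(I) + f = 112 + sqrt(20927)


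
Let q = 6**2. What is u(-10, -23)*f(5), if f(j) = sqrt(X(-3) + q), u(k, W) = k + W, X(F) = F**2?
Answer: -99*sqrt(5) ≈ -221.37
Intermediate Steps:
q = 36
u(k, W) = W + k
f(j) = 3*sqrt(5) (f(j) = sqrt((-3)**2 + 36) = sqrt(9 + 36) = sqrt(45) = 3*sqrt(5))
u(-10, -23)*f(5) = (-23 - 10)*(3*sqrt(5)) = -99*sqrt(5)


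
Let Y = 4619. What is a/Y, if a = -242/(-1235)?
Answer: 242/5704465 ≈ 4.2423e-5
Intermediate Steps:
a = 242/1235 (a = -242*(-1/1235) = 242/1235 ≈ 0.19595)
a/Y = (242/1235)/4619 = (242/1235)*(1/4619) = 242/5704465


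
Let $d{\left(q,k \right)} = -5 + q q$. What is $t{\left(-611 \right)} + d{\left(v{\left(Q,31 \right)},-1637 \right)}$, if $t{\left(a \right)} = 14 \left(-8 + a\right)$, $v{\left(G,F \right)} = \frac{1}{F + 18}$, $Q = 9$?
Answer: $- \frac{20819070}{2401} \approx -8671.0$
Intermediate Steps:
$v{\left(G,F \right)} = \frac{1}{18 + F}$
$t{\left(a \right)} = -112 + 14 a$
$d{\left(q,k \right)} = -5 + q^{2}$
$t{\left(-611 \right)} + d{\left(v{\left(Q,31 \right)},-1637 \right)} = \left(-112 + 14 \left(-611\right)\right) - \left(5 - \left(\frac{1}{18 + 31}\right)^{2}\right) = \left(-112 - 8554\right) - \left(5 - \left(\frac{1}{49}\right)^{2}\right) = -8666 - \left(5 - \left(\frac{1}{49}\right)^{2}\right) = -8666 + \left(-5 + \frac{1}{2401}\right) = -8666 - \frac{12004}{2401} = - \frac{20819070}{2401}$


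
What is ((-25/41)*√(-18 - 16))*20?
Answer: -500*I*√34/41 ≈ -71.109*I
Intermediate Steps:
((-25/41)*√(-18 - 16))*20 = ((-25*1/41)*√(-34))*20 = -25*I*√34/41*20 = -500*I*√34/41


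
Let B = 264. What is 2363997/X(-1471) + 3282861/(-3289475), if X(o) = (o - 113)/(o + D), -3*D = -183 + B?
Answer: 1941484288207921/868421400 ≈ 2.2356e+6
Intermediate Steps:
D = -27 (D = -(-183 + 264)/3 = -1/3*81 = -27)
X(o) = (-113 + o)/(-27 + o) (X(o) = (o - 113)/(o - 27) = (-113 + o)/(-27 + o))
2363997/X(-1471) + 3282861/(-3289475) = 2363997/(((-113 - 1471)/(-27 - 1471))) + 3282861/(-3289475) = 2363997/((-1584/(-1498))) + 3282861*(-1/3289475) = 2363997/((-1/1498*(-1584))) - 3282861/3289475 = 2363997/(792/749) - 3282861/3289475 = 2363997*(749/792) - 3282861/3289475 = 590211251/264 - 3282861/3289475 = 1941484288207921/868421400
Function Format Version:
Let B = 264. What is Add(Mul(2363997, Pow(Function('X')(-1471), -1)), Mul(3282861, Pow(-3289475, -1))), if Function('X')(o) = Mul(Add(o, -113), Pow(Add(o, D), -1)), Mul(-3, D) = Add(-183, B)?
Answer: Rational(1941484288207921, 868421400) ≈ 2.2356e+6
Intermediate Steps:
D = -27 (D = Mul(Rational(-1, 3), Add(-183, 264)) = Mul(Rational(-1, 3), 81) = -27)
Function('X')(o) = Mul(Pow(Add(-27, o), -1), Add(-113, o)) (Function('X')(o) = Mul(Add(o, -113), Pow(Add(o, -27), -1)) = Mul(Add(-113, o), Pow(Add(-27, o), -1)) = Mul(Pow(Add(-27, o), -1), Add(-113, o)))
Add(Mul(2363997, Pow(Function('X')(-1471), -1)), Mul(3282861, Pow(-3289475, -1))) = Add(Mul(2363997, Pow(Mul(Pow(Add(-27, -1471), -1), Add(-113, -1471)), -1)), Mul(3282861, Pow(-3289475, -1))) = Add(Mul(2363997, Pow(Mul(Pow(-1498, -1), -1584), -1)), Mul(3282861, Rational(-1, 3289475))) = Add(Mul(2363997, Pow(Mul(Rational(-1, 1498), -1584), -1)), Rational(-3282861, 3289475)) = Add(Mul(2363997, Pow(Rational(792, 749), -1)), Rational(-3282861, 3289475)) = Add(Mul(2363997, Rational(749, 792)), Rational(-3282861, 3289475)) = Add(Rational(590211251, 264), Rational(-3282861, 3289475)) = Rational(1941484288207921, 868421400)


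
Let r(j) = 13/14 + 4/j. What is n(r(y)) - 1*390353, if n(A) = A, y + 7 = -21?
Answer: -5464931/14 ≈ -3.9035e+5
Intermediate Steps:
y = -28 (y = -7 - 21 = -28)
r(j) = 13/14 + 4/j (r(j) = 13*(1/14) + 4/j = 13/14 + 4/j)
n(r(y)) - 1*390353 = (13/14 + 4/(-28)) - 1*390353 = (13/14 + 4*(-1/28)) - 390353 = (13/14 - ⅐) - 390353 = 11/14 - 390353 = -5464931/14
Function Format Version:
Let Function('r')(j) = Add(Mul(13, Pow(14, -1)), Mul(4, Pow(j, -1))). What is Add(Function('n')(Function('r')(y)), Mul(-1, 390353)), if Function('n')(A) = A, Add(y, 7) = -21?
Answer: Rational(-5464931, 14) ≈ -3.9035e+5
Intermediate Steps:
y = -28 (y = Add(-7, -21) = -28)
Function('r')(j) = Add(Rational(13, 14), Mul(4, Pow(j, -1))) (Function('r')(j) = Add(Mul(13, Rational(1, 14)), Mul(4, Pow(j, -1))) = Add(Rational(13, 14), Mul(4, Pow(j, -1))))
Add(Function('n')(Function('r')(y)), Mul(-1, 390353)) = Add(Add(Rational(13, 14), Mul(4, Pow(-28, -1))), Mul(-1, 390353)) = Add(Add(Rational(13, 14), Mul(4, Rational(-1, 28))), -390353) = Add(Add(Rational(13, 14), Rational(-1, 7)), -390353) = Add(Rational(11, 14), -390353) = Rational(-5464931, 14)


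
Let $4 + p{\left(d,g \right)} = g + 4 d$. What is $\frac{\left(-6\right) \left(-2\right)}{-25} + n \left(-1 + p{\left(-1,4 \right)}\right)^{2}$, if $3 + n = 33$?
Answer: $\frac{18738}{25} \approx 749.52$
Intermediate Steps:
$n = 30$ ($n = -3 + 33 = 30$)
$p{\left(d,g \right)} = -4 + g + 4 d$ ($p{\left(d,g \right)} = -4 + \left(g + 4 d\right) = -4 + g + 4 d$)
$\frac{\left(-6\right) \left(-2\right)}{-25} + n \left(-1 + p{\left(-1,4 \right)}\right)^{2} = \frac{\left(-6\right) \left(-2\right)}{-25} + 30 \left(-1 + \left(-4 + 4 + 4 \left(-1\right)\right)\right)^{2} = 12 \left(- \frac{1}{25}\right) + 30 \left(-1 - 4\right)^{2} = - \frac{12}{25} + 30 \left(-1 - 4\right)^{2} = - \frac{12}{25} + 30 \left(-5\right)^{2} = - \frac{12}{25} + 30 \cdot 25 = - \frac{12}{25} + 750 = \frac{18738}{25}$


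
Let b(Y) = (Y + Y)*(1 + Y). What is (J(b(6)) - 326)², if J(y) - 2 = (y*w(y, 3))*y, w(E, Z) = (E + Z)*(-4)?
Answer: 6031012579344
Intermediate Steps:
w(E, Z) = -4*E - 4*Z
b(Y) = 2*Y*(1 + Y) (b(Y) = (2*Y)*(1 + Y) = 2*Y*(1 + Y))
J(y) = 2 + y²*(-12 - 4*y) (J(y) = 2 + (y*(-4*y - 4*3))*y = 2 + (y*(-4*y - 12))*y = 2 + (y*(-12 - 4*y))*y = 2 + y²*(-12 - 4*y))
(J(b(6)) - 326)² = ((2 - 12*144*(1 + 6)² - 4*1728*(1 + 6)³) - 326)² = ((2 - 12*(2*6*7)² - 4*(2*6*7)³) - 326)² = ((2 - 12*84² - 4*84³) - 326)² = ((2 - 12*7056 - 4*592704) - 326)² = ((2 - 84672 - 2370816) - 326)² = (-2455486 - 326)² = (-2455812)² = 6031012579344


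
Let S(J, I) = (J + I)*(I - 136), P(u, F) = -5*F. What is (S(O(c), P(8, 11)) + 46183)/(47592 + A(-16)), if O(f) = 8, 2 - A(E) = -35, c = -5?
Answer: 55160/47629 ≈ 1.1581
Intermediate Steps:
A(E) = 37 (A(E) = 2 - 1*(-35) = 2 + 35 = 37)
S(J, I) = (-136 + I)*(I + J) (S(J, I) = (I + J)*(-136 + I) = (-136 + I)*(I + J))
(S(O(c), P(8, 11)) + 46183)/(47592 + A(-16)) = (((-5*11)**2 - (-680)*11 - 136*8 - 5*11*8) + 46183)/(47592 + 37) = (((-55)**2 - 136*(-55) - 1088 - 55*8) + 46183)/47629 = ((3025 + 7480 - 1088 - 440) + 46183)*(1/47629) = (8977 + 46183)*(1/47629) = 55160*(1/47629) = 55160/47629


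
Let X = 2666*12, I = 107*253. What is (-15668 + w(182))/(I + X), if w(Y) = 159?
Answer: -15509/59063 ≈ -0.26258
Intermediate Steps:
I = 27071
X = 31992
(-15668 + w(182))/(I + X) = (-15668 + 159)/(27071 + 31992) = -15509/59063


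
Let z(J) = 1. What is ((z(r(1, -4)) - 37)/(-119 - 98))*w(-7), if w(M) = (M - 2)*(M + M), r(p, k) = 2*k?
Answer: 648/31 ≈ 20.903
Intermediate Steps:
w(M) = 2*M*(-2 + M) (w(M) = (-2 + M)*(2*M) = 2*M*(-2 + M))
((z(r(1, -4)) - 37)/(-119 - 98))*w(-7) = ((1 - 37)/(-119 - 98))*(2*(-7)*(-2 - 7)) = (-36/(-217))*(2*(-7)*(-9)) = -36*(-1/217)*126 = (36/217)*126 = 648/31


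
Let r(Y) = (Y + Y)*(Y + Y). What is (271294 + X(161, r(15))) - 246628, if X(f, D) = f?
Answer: 24827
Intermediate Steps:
r(Y) = 4*Y**2 (r(Y) = (2*Y)*(2*Y) = 4*Y**2)
(271294 + X(161, r(15))) - 246628 = (271294 + 161) - 246628 = 271455 - 246628 = 24827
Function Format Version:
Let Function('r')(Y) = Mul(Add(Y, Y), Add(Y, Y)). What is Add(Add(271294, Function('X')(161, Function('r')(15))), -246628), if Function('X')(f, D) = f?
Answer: 24827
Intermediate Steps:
Function('r')(Y) = Mul(4, Pow(Y, 2)) (Function('r')(Y) = Mul(Mul(2, Y), Mul(2, Y)) = Mul(4, Pow(Y, 2)))
Add(Add(271294, Function('X')(161, Function('r')(15))), -246628) = Add(Add(271294, 161), -246628) = Add(271455, -246628) = 24827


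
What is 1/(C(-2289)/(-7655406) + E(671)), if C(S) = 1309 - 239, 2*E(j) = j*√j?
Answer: 8191284420/4426332409895148218699 + 19662058363832478*√671/4426332409895148218699 ≈ 0.00011507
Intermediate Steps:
E(j) = j^(3/2)/2 (E(j) = (j*√j)/2 = j^(3/2)/2)
C(S) = 1070
1/(C(-2289)/(-7655406) + E(671)) = 1/(1070/(-7655406) + 671^(3/2)/2) = 1/(1070*(-1/7655406) + (671*√671)/2) = 1/(-535/3827703 + 671*√671/2)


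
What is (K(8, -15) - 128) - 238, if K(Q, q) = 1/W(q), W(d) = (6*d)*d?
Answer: -494099/1350 ≈ -366.00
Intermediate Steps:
W(d) = 6*d**2
K(Q, q) = 1/(6*q**2)
(K(8, -15) - 128) - 238 = ((1/6)/(-15)**2 - 128) - 238 = ((1/6)*(1/225) - 128) - 238 = (1/1350 - 128) - 238 = -172799/1350 - 238 = -494099/1350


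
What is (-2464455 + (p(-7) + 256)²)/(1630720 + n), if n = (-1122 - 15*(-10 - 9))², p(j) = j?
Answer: -2402454/2331289 ≈ -1.0305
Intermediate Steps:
n = 700569 (n = (-1122 - 15*(-19))² = (-1122 + 285)² = (-837)² = 700569)
(-2464455 + (p(-7) + 256)²)/(1630720 + n) = (-2464455 + (-7 + 256)²)/(1630720 + 700569) = (-2464455 + 249²)/2331289 = (-2464455 + 62001)*(1/2331289) = -2402454*1/2331289 = -2402454/2331289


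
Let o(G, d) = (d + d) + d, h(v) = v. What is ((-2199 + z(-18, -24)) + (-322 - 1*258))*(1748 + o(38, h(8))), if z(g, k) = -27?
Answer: -4972232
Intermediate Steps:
o(G, d) = 3*d (o(G, d) = 2*d + d = 3*d)
((-2199 + z(-18, -24)) + (-322 - 1*258))*(1748 + o(38, h(8))) = ((-2199 - 27) + (-322 - 1*258))*(1748 + 3*8) = (-2226 + (-322 - 258))*(1748 + 24) = (-2226 - 580)*1772 = -2806*1772 = -4972232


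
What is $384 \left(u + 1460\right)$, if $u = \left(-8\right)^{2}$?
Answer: $585216$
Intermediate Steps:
$u = 64$
$384 \left(u + 1460\right) = 384 \left(64 + 1460\right) = 384 \cdot 1524 = 585216$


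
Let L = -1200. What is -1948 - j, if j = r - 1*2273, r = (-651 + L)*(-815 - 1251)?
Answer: -3823841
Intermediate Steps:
r = 3824166 (r = (-651 - 1200)*(-815 - 1251) = -1851*(-2066) = 3824166)
j = 3821893 (j = 3824166 - 1*2273 = 3824166 - 2273 = 3821893)
-1948 - j = -1948 - 1*3821893 = -1948 - 3821893 = -3823841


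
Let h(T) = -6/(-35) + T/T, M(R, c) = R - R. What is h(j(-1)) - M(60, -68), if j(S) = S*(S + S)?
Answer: 41/35 ≈ 1.1714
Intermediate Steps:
M(R, c) = 0
j(S) = 2*S**2 (j(S) = S*(2*S) = 2*S**2)
h(T) = 41/35 (h(T) = -6*(-1/35) + 1 = 6/35 + 1 = 41/35)
h(j(-1)) - M(60, -68) = 41/35 - 1*0 = 41/35 + 0 = 41/35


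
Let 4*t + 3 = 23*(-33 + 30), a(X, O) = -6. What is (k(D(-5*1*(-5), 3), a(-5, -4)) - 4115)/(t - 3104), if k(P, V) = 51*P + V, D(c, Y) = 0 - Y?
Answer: 2137/1561 ≈ 1.3690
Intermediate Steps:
D(c, Y) = -Y
k(P, V) = V + 51*P
t = -18 (t = -3/4 + (23*(-33 + 30))/4 = -3/4 + (23*(-3))/4 = -3/4 + (1/4)*(-69) = -3/4 - 69/4 = -18)
(k(D(-5*1*(-5), 3), a(-5, -4)) - 4115)/(t - 3104) = ((-6 + 51*(-1*3)) - 4115)/(-18 - 3104) = ((-6 + 51*(-3)) - 4115)/(-3122) = ((-6 - 153) - 4115)*(-1/3122) = (-159 - 4115)*(-1/3122) = -4274*(-1/3122) = 2137/1561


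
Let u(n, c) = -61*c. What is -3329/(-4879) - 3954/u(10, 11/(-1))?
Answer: -17057807/3273809 ≈ -5.2104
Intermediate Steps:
-3329/(-4879) - 3954/u(10, 11/(-1)) = -3329/(-4879) - 3954/((-671/(-1))) = -3329*(-1/4879) - 3954/((-671*(-1))) = 3329/4879 - 3954/((-61*(-11))) = 3329/4879 - 3954/671 = -17057807/3273809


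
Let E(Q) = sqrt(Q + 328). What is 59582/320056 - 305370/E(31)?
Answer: 29791/160028 - 305370*sqrt(359)/359 ≈ -16117.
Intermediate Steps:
E(Q) = sqrt(328 + Q)
59582/320056 - 305370/E(31) = 59582/320056 - 305370/sqrt(328 + 31) = 59582*(1/320056) - 305370*sqrt(359)/359 = 29791/160028 - 305370*sqrt(359)/359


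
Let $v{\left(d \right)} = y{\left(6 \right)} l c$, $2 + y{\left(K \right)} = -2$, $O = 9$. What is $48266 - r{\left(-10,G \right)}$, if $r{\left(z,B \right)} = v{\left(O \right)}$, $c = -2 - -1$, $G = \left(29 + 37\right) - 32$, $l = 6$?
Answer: $48242$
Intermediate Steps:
$G = 34$ ($G = 66 - 32 = 34$)
$c = -1$ ($c = -2 + 1 = -1$)
$y{\left(K \right)} = -4$ ($y{\left(K \right)} = -2 - 2 = -4$)
$v{\left(d \right)} = 24$ ($v{\left(d \right)} = \left(-4\right) 6 \left(-1\right) = \left(-24\right) \left(-1\right) = 24$)
$r{\left(z,B \right)} = 24$
$48266 - r{\left(-10,G \right)} = 48266 - 24 = 48242$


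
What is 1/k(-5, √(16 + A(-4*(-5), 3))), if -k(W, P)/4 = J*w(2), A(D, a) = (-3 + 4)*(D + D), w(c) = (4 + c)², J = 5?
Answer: -1/720 ≈ -0.0013889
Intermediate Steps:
A(D, a) = 2*D (A(D, a) = 1*(2*D) = 2*D)
k(W, P) = -720 (k(W, P) = -20*(4 + 2)² = -20*6² = -20*36 = -4*180 = -720)
1/k(-5, √(16 + A(-4*(-5), 3))) = 1/(-720) = -1/720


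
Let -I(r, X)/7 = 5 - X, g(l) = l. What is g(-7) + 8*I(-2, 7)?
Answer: 105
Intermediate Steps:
I(r, X) = -35 + 7*X (I(r, X) = -7*(5 - X) = -35 + 7*X)
g(-7) + 8*I(-2, 7) = -7 + 8*(-35 + 7*7) = -7 + 8*(-35 + 49) = -7 + 8*14 = -7 + 112 = 105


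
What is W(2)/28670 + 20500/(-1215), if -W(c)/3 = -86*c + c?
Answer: -11742307/696681 ≈ -16.855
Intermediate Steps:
W(c) = 255*c (W(c) = -3*(-86*c + c) = -(-255)*c = 255*c)
W(2)/28670 + 20500/(-1215) = (255*2)/28670 + 20500/(-1215) = 510*(1/28670) + 20500*(-1/1215) = 51/2867 - 4100/243 = -11742307/696681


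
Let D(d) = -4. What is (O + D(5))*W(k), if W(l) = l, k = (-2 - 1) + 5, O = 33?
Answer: 58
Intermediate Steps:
k = 2 (k = -3 + 5 = 2)
(O + D(5))*W(k) = (33 - 4)*2 = 29*2 = 58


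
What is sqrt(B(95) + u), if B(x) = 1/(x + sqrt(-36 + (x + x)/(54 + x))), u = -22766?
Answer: sqrt((-322252581 - 22766*I*sqrt(770926))/(14155 + I*sqrt(770926))) ≈ 0.e-6 - 150.88*I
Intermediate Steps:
B(x) = 1/(x + sqrt(-36 + 2*x/(54 + x))) (B(x) = 1/(x + sqrt(-36 + (2*x)/(54 + x))) = 1/(x + sqrt(-36 + 2*x/(54 + x))))
sqrt(B(95) + u) = sqrt(1/(95 + sqrt(2)*sqrt((-972 - 17*95)/(54 + 95))) - 22766) = sqrt(1/(95 + sqrt(2)*sqrt((-972 - 1615)/149)) - 22766) = sqrt(1/(95 + sqrt(2)*sqrt((1/149)*(-2587))) - 22766) = sqrt(1/(95 + sqrt(2)*sqrt(-2587/149)) - 22766) = sqrt(1/(95 + sqrt(2)*(I*sqrt(385463)/149)) - 22766) = sqrt(1/(95 + I*sqrt(770926)/149) - 22766) = sqrt(-22766 + 1/(95 + I*sqrt(770926)/149))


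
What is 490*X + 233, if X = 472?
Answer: 231513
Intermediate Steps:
490*X + 233 = 490*472 + 233 = 231280 + 233 = 231513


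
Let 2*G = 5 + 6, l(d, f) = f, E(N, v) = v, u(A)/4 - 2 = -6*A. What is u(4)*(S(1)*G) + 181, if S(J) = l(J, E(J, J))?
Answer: -303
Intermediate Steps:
u(A) = 8 - 24*A (u(A) = 8 + 4*(-6*A) = 8 - 24*A)
S(J) = J
G = 11/2 (G = (5 + 6)/2 = (½)*11 = 11/2 ≈ 5.5000)
u(4)*(S(1)*G) + 181 = (8 - 24*4)*(1*(11/2)) + 181 = (8 - 96)*(11/2) + 181 = -88*11/2 + 181 = -484 + 181 = -303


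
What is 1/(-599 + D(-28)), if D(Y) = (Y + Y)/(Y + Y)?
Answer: -1/598 ≈ -0.0016722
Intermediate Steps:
D(Y) = 1 (D(Y) = (2*Y)/((2*Y)) = (2*Y)*(1/(2*Y)) = 1)
1/(-599 + D(-28)) = 1/(-599 + 1) = 1/(-598) = -1/598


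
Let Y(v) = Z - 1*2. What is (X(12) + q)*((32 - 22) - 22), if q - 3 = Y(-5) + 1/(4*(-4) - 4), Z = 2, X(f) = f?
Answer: -897/5 ≈ -179.40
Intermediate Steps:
Y(v) = 0 (Y(v) = 2 - 1*2 = 2 - 2 = 0)
q = 59/20 (q = 3 + (0 + 1/(4*(-4) - 4)) = 3 + (0 + 1/(-16 - 4)) = 3 + (0 + 1/(-20)) = 3 + (0 - 1/20) = 3 - 1/20 = 59/20 ≈ 2.9500)
(X(12) + q)*((32 - 22) - 22) = (12 + 59/20)*((32 - 22) - 22) = 299*(10 - 22)/20 = (299/20)*(-12) = -897/5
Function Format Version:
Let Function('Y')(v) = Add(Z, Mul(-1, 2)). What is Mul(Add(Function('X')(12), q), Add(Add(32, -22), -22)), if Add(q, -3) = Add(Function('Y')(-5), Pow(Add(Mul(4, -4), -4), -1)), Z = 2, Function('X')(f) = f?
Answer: Rational(-897, 5) ≈ -179.40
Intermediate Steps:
Function('Y')(v) = 0 (Function('Y')(v) = Add(2, Mul(-1, 2)) = Add(2, -2) = 0)
q = Rational(59, 20) (q = Add(3, Add(0, Pow(Add(Mul(4, -4), -4), -1))) = Add(3, Add(0, Pow(Add(-16, -4), -1))) = Add(3, Add(0, Pow(-20, -1))) = Add(3, Add(0, Rational(-1, 20))) = Add(3, Rational(-1, 20)) = Rational(59, 20) ≈ 2.9500)
Mul(Add(Function('X')(12), q), Add(Add(32, -22), -22)) = Mul(Add(12, Rational(59, 20)), Add(Add(32, -22), -22)) = Mul(Rational(299, 20), Add(10, -22)) = Mul(Rational(299, 20), -12) = Rational(-897, 5)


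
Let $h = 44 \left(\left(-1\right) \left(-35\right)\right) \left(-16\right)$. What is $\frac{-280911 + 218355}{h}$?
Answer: $\frac{15639}{6160} \approx 2.5388$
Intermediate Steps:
$h = -24640$ ($h = 44 \cdot 35 \left(-16\right) = 1540 \left(-16\right) = -24640$)
$\frac{-280911 + 218355}{h} = \frac{-280911 + 218355}{-24640} = \left(-62556\right) \left(- \frac{1}{24640}\right) = \frac{15639}{6160}$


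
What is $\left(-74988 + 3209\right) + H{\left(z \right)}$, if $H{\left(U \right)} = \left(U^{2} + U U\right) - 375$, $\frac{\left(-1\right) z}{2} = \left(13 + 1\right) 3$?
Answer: $-58042$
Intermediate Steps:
$z = -84$ ($z = - 2 \left(13 + 1\right) 3 = - 2 \cdot 14 \cdot 3 = \left(-2\right) 42 = -84$)
$H{\left(U \right)} = -375 + 2 U^{2}$ ($H{\left(U \right)} = \left(U^{2} + U^{2}\right) - 375 = 2 U^{2} - 375 = -375 + 2 U^{2}$)
$\left(-74988 + 3209\right) + H{\left(z \right)} = \left(-74988 + 3209\right) - \left(375 - 2 \left(-84\right)^{2}\right) = -71779 + \left(-375 + 2 \cdot 7056\right) = -71779 + \left(-375 + 14112\right) = -71779 + 13737 = -58042$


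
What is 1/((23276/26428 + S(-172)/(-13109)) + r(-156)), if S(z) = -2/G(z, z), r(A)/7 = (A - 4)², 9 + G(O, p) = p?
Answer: 15676620503/2809264201034437 ≈ 5.5803e-6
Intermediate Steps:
G(O, p) = -9 + p
r(A) = 7*(-4 + A)² (r(A) = 7*(A - 4)² = 7*(-4 + A)²)
S(z) = -2/(-9 + z)
1/((23276/26428 + S(-172)/(-13109)) + r(-156)) = 1/((23276/26428 - 2/(-9 - 172)/(-13109)) + 7*(-4 - 156)²) = 1/((23276*(1/26428) - 2/(-181)*(-1/13109)) + 7*(-160)²) = 1/((5819/6607 - 2*(-1/181)*(-1/13109)) + 7*25600) = 1/((5819/6607 + (2/181)*(-1/13109)) + 179200) = 1/((5819/6607 - 2/2372729) + 179200) = 1/(13806896837/15676620503 + 179200) = 1/(2809264201034437/15676620503) = 15676620503/2809264201034437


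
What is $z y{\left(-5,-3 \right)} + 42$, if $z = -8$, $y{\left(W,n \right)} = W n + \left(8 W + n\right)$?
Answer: $266$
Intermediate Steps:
$y{\left(W,n \right)} = n + 8 W + W n$ ($y{\left(W,n \right)} = W n + \left(n + 8 W\right) = n + 8 W + W n$)
$z y{\left(-5,-3 \right)} + 42 = - 8 \left(-3 + 8 \left(-5\right) - -15\right) + 42 = - 8 \left(-3 - 40 + 15\right) + 42 = \left(-8\right) \left(-28\right) + 42 = 224 + 42 = 266$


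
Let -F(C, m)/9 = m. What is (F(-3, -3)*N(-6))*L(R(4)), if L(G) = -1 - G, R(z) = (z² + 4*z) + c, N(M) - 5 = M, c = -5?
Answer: 756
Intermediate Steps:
F(C, m) = -9*m
N(M) = 5 + M
R(z) = -5 + z² + 4*z (R(z) = (z² + 4*z) - 5 = -5 + z² + 4*z)
(F(-3, -3)*N(-6))*L(R(4)) = ((-9*(-3))*(5 - 6))*(-1 - (-5 + 4² + 4*4)) = (27*(-1))*(-1 - (-5 + 16 + 16)) = -27*(-1 - 1*27) = -27*(-1 - 27) = -27*(-28) = 756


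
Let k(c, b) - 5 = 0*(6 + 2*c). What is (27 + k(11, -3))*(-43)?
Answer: -1376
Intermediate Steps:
k(c, b) = 5 (k(c, b) = 5 + 0*(6 + 2*c) = 5 + 0 = 5)
(27 + k(11, -3))*(-43) = (27 + 5)*(-43) = 32*(-43) = -1376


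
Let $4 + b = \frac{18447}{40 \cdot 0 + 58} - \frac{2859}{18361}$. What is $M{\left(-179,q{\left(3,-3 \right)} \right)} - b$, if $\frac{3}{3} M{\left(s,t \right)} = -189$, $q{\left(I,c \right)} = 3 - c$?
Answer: $- \frac{535553075}{1064938} \approx -502.9$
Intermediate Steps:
$M{\left(s,t \right)} = -189$
$b = \frac{334279793}{1064938}$ ($b = -4 + \left(\frac{18447}{40 \cdot 0 + 58} - \frac{2859}{18361}\right) = -4 + \left(\frac{18447}{0 + 58} - \frac{2859}{18361}\right) = -4 - \left(\frac{2859}{18361} - \frac{18447}{58}\right) = -4 + \left(18447 \cdot \frac{1}{58} - \frac{2859}{18361}\right) = -4 + \left(\frac{18447}{58} - \frac{2859}{18361}\right) = -4 + \frac{338539545}{1064938} = \frac{334279793}{1064938} \approx 313.9$)
$M{\left(-179,q{\left(3,-3 \right)} \right)} - b = -189 - \frac{334279793}{1064938} = - \frac{535553075}{1064938}$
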